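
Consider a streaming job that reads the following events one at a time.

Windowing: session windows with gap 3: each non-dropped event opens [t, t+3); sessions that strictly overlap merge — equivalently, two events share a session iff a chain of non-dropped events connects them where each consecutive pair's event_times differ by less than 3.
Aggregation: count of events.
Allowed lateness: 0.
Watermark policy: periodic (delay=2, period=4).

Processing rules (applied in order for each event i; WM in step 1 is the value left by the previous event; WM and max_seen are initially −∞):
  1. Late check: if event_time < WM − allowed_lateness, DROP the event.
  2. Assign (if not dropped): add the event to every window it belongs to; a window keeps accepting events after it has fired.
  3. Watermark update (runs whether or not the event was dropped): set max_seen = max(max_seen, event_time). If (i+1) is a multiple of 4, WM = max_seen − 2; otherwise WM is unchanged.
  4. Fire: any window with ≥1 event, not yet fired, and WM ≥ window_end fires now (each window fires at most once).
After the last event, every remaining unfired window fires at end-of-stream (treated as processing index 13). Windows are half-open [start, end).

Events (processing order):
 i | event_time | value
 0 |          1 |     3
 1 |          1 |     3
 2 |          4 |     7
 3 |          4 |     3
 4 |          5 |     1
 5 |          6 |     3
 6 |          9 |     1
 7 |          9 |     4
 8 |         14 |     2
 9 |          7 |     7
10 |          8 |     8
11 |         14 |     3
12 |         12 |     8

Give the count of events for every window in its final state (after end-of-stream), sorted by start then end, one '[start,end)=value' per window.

[1,4)=2 [4,12)=8 [12,17)=3

i=0 t=1 v=3: → [1,4); WM=−∞
i=1 t=1 v=3: → [1,4); WM=−∞
i=2 t=4 v=7: → [4,7); WM=−∞
i=3 t=4 v=3: → [4,7); WM=2
i=4 t=5 v=1: → [4,8); WM=2
i=5 t=6 v=3: → [4,9); WM=2
i=6 t=9 v=1: → [9,12); WM=2
i=7 t=9 v=4: → [9,12); WM=7
i=8 t=14 v=2: → [14,17); WM=7
i=9 t=7 v=7: → [4,12); WM=7
i=10 t=8 v=8: → [4,12); WM=7
i=11 t=14 v=3: → [14,17); WM=12
i=12 t=12 v=8: → [12,17); WM=12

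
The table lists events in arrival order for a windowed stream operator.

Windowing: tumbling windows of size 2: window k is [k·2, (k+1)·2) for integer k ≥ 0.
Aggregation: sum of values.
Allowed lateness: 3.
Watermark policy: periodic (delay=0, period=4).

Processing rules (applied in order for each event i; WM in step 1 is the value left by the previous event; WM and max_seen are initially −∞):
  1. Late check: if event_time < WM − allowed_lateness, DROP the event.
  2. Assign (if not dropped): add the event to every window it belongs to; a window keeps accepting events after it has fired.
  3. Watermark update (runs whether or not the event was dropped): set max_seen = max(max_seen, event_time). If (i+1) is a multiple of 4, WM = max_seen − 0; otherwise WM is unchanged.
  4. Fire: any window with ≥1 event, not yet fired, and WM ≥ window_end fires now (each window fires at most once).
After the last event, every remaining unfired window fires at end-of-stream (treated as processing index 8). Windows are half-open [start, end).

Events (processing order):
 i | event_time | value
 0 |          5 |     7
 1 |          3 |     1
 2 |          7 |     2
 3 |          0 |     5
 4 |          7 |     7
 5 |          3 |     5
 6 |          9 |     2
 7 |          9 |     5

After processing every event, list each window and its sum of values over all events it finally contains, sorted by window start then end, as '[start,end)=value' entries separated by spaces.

[0,2)=5 [2,4)=1 [4,6)=7 [6,8)=9 [8,10)=7

i=0 t=5 v=7: → [4,6); WM=−∞
i=1 t=3 v=1: → [2,4); WM=−∞
i=2 t=7 v=2: → [6,8); WM=−∞
i=3 t=0 v=5: → [0,2); WM=7; [0,2) fires=5 [2,4) fires=1 [4,6) fires=7
i=4 t=7 v=7: → [6,8); WM=7
i=5 t=3 v=5: DROP (t<7-3); WM=7
i=6 t=9 v=2: → [8,10); WM=7
i=7 t=9 v=5: → [8,10); WM=9; [6,8) fires=9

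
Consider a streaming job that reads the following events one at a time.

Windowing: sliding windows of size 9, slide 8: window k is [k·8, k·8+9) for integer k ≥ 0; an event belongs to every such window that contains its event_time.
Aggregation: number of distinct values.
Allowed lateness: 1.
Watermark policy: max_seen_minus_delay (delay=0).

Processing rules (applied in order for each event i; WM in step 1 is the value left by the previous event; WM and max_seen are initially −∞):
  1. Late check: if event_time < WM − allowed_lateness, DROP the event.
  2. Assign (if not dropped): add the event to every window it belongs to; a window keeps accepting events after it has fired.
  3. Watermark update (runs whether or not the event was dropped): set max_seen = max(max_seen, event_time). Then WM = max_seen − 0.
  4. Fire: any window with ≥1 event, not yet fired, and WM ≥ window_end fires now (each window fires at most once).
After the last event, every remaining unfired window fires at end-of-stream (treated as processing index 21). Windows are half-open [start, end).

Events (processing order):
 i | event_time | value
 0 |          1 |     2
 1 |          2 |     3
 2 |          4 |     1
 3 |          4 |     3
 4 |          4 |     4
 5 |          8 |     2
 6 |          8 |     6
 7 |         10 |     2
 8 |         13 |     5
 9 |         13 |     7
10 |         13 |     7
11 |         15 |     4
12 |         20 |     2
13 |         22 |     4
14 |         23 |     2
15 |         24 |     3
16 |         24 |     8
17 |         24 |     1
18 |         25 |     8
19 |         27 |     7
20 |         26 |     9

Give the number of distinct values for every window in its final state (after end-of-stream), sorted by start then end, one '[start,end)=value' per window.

i=0 t=1 v=2: → [0,9); WM=1
i=1 t=2 v=3: → [0,9); WM=2
i=2 t=4 v=1: → [0,9); WM=4
i=3 t=4 v=3: → [0,9); WM=4
i=4 t=4 v=4: → [0,9); WM=4
i=5 t=8 v=2: → [8,17),[0,9); WM=8
i=6 t=8 v=6: → [8,17),[0,9); WM=8
i=7 t=10 v=2: → [8,17); WM=10; [0,9) fires=5
i=8 t=13 v=5: → [8,17); WM=13
i=9 t=13 v=7: → [8,17); WM=13
i=10 t=13 v=7: → [8,17); WM=13
i=11 t=15 v=4: → [8,17); WM=15
i=12 t=20 v=2: → [16,25); WM=20; [8,17) fires=5
i=13 t=22 v=4: → [16,25); WM=22
i=14 t=23 v=2: → [16,25); WM=23
i=15 t=24 v=3: → [24,33),[16,25); WM=24
i=16 t=24 v=8: → [24,33),[16,25); WM=24
i=17 t=24 v=1: → [24,33),[16,25); WM=24
i=18 t=25 v=8: → [24,33); WM=25; [16,25) fires=5
i=19 t=27 v=7: → [24,33); WM=27
i=20 t=26 v=9: → [24,33); WM=27

[0,9)=5 [8,17)=5 [16,25)=5 [24,33)=5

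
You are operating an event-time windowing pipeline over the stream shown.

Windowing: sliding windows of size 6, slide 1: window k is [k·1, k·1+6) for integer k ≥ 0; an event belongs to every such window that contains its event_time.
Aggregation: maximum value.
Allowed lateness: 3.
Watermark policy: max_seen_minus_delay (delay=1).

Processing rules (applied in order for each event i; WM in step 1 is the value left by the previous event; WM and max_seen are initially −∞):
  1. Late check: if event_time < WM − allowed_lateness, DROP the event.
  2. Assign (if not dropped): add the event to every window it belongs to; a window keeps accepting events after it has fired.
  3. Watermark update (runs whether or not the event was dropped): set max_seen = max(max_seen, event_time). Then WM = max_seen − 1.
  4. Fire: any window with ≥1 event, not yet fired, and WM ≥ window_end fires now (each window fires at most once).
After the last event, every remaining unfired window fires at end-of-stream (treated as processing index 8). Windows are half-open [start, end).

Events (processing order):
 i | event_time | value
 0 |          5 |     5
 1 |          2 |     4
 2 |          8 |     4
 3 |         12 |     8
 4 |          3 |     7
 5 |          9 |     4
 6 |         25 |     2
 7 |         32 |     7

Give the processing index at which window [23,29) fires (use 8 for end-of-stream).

7

i=0 t=5 v=5: → [5,11),[4,10),[3,9),[2,8),[1,7),[0,6); WM=4
i=1 t=2 v=4: → [2,8),[1,7),[0,6); WM=4
i=2 t=8 v=4: → [8,14),[7,13),[6,12),[5,11),[4,10),[3,9); WM=7; [0,6) fires=5 [1,7) fires=5
i=3 t=12 v=8: → [12,18),[11,17),[10,16),[9,15),[8,14),[7,13); WM=11; [2,8) fires=5 [3,9) fires=5 [4,10) fires=5 [5,11) fires=5
i=4 t=3 v=7: DROP (t<11-3); WM=11
i=5 t=9 v=4: → [9,15),[8,14),[7,13),[6,12),[5,11),[4,10); WM=11
i=6 t=25 v=2: → [25,31),[24,30),[23,29),[22,28),[21,27),[20,26); WM=24; [6,12) fires=4 [7,13) fires=8 [8,14) fires=8 [9,15) fires=8 [10,16) fires=8 [11,17) fires=8 [12,18) fires=8
i=7 t=32 v=7: → [32,38),[31,37),[30,36),[29,35),[28,34),[27,33); WM=31; [20,26) fires=2 [21,27) fires=2 [22,28) fires=2 [23,29) fires=2 [24,30) fires=2 [25,31) fires=2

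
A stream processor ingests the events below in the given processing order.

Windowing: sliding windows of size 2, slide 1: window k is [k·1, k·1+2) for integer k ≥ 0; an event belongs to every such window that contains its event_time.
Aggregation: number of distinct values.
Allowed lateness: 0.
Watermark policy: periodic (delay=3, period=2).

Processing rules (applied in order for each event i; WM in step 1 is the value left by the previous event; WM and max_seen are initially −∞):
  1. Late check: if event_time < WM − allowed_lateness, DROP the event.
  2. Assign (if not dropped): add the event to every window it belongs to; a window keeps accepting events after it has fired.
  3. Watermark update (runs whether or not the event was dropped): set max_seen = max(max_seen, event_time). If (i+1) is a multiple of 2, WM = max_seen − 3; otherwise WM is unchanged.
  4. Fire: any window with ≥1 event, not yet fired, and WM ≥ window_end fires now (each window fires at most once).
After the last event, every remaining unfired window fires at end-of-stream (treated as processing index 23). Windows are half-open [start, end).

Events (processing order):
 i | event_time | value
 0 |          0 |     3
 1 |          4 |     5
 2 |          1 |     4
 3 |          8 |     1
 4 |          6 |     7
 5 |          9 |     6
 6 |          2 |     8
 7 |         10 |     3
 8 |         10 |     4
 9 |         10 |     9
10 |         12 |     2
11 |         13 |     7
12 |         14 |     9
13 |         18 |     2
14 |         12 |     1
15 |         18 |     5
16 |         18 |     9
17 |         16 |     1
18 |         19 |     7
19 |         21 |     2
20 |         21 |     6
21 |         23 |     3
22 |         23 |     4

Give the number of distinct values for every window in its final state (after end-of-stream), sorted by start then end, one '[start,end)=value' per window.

i=0 t=0 v=3: → [0,2); WM=−∞
i=1 t=4 v=5: → [4,6),[3,5); WM=1
i=2 t=1 v=4: → [1,3),[0,2); WM=1
i=3 t=8 v=1: → [8,10),[7,9); WM=5; [0,2) fires=2 [1,3) fires=1 [3,5) fires=1
i=4 t=6 v=7: → [6,8),[5,7); WM=5
i=5 t=9 v=6: → [9,11),[8,10); WM=6; [4,6) fires=1
i=6 t=2 v=8: DROP (t<6-0); WM=6
i=7 t=10 v=3: → [10,12),[9,11); WM=7; [5,7) fires=1
i=8 t=10 v=4: → [10,12),[9,11); WM=7
i=9 t=10 v=9: → [10,12),[9,11); WM=7
i=10 t=12 v=2: → [12,14),[11,13); WM=7
i=11 t=13 v=7: → [13,15),[12,14); WM=10; [6,8) fires=1 [7,9) fires=1 [8,10) fires=2
i=12 t=14 v=9: → [14,16),[13,15); WM=10
i=13 t=18 v=2: → [18,20),[17,19); WM=15; [9,11) fires=4 [10,12) fires=3 [11,13) fires=1 [12,14) fires=2 [13,15) fires=2
i=14 t=12 v=1: DROP (t<15-0); WM=15
i=15 t=18 v=5: → [18,20),[17,19); WM=15
i=16 t=18 v=9: → [18,20),[17,19); WM=15
i=17 t=16 v=1: → [16,18),[15,17); WM=15
i=18 t=19 v=7: → [19,21),[18,20); WM=15
i=19 t=21 v=2: → [21,23),[20,22); WM=18; [14,16) fires=1 [15,17) fires=1 [16,18) fires=1
i=20 t=21 v=6: → [21,23),[20,22); WM=18
i=21 t=23 v=3: → [23,25),[22,24); WM=20; [17,19) fires=3 [18,20) fires=4
i=22 t=23 v=4: → [23,25),[22,24); WM=20

[0,2)=2 [1,3)=1 [3,5)=1 [4,6)=1 [5,7)=1 [6,8)=1 [7,9)=1 [8,10)=2 [9,11)=4 [10,12)=3 [11,13)=1 [12,14)=2 [13,15)=2 [14,16)=1 [15,17)=1 [16,18)=1 [17,19)=3 [18,20)=4 [19,21)=1 [20,22)=2 [21,23)=2 [22,24)=2 [23,25)=2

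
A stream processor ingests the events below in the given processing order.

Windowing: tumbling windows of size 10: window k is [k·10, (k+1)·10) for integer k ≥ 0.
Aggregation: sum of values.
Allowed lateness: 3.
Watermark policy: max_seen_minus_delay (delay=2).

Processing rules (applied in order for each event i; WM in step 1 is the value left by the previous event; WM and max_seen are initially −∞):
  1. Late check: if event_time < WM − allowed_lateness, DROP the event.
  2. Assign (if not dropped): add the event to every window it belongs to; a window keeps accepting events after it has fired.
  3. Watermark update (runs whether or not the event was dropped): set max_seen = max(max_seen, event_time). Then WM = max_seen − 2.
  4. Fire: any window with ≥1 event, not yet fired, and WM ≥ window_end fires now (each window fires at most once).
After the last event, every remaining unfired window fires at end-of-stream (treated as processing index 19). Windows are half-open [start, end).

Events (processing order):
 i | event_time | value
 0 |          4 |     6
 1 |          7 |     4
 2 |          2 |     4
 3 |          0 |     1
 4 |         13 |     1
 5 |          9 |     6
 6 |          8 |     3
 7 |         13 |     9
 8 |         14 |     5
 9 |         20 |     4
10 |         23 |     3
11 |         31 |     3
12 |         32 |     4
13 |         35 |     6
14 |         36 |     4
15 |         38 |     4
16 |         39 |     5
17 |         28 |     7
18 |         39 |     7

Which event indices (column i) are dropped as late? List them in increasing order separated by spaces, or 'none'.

i=0 t=4 v=6: → [0,10); WM=2
i=1 t=7 v=4: → [0,10); WM=5
i=2 t=2 v=4: → [0,10); WM=5
i=3 t=0 v=1: DROP (t<5-3); WM=5
i=4 t=13 v=1: → [10,20); WM=11; [0,10) fires=14
i=5 t=9 v=6: → [0,10); WM=11
i=6 t=8 v=3: → [0,10); WM=11
i=7 t=13 v=9: → [10,20); WM=11
i=8 t=14 v=5: → [10,20); WM=12
i=9 t=20 v=4: → [20,30); WM=18
i=10 t=23 v=3: → [20,30); WM=21; [10,20) fires=15
i=11 t=31 v=3: → [30,40); WM=29
i=12 t=32 v=4: → [30,40); WM=30; [20,30) fires=7
i=13 t=35 v=6: → [30,40); WM=33
i=14 t=36 v=4: → [30,40); WM=34
i=15 t=38 v=4: → [30,40); WM=36
i=16 t=39 v=5: → [30,40); WM=37
i=17 t=28 v=7: DROP (t<37-3); WM=37
i=18 t=39 v=7: → [30,40); WM=37

3 17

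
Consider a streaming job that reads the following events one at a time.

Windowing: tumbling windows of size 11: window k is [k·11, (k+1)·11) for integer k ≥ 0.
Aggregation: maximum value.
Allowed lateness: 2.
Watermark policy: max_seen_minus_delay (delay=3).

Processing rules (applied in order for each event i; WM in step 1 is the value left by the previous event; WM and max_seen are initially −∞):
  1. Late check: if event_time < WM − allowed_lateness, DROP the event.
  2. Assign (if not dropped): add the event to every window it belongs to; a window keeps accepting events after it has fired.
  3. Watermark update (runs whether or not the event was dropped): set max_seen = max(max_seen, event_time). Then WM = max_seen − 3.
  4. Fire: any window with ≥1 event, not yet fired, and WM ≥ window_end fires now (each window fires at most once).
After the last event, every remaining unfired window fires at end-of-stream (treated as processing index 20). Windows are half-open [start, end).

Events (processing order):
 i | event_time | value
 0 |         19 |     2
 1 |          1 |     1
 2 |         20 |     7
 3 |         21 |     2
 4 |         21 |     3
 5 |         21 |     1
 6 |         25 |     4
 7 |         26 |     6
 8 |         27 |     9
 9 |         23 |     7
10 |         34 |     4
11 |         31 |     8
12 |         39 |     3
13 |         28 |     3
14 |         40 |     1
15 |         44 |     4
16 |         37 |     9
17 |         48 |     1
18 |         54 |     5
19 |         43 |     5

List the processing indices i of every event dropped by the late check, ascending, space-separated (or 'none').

1 13 16 19

i=0 t=19 v=2: → [11,22); WM=16
i=1 t=1 v=1: DROP (t<16-2); WM=16
i=2 t=20 v=7: → [11,22); WM=17
i=3 t=21 v=2: → [11,22); WM=18
i=4 t=21 v=3: → [11,22); WM=18
i=5 t=21 v=1: → [11,22); WM=18
i=6 t=25 v=4: → [22,33); WM=22; [11,22) fires=7
i=7 t=26 v=6: → [22,33); WM=23
i=8 t=27 v=9: → [22,33); WM=24
i=9 t=23 v=7: → [22,33); WM=24
i=10 t=34 v=4: → [33,44); WM=31
i=11 t=31 v=8: → [22,33); WM=31
i=12 t=39 v=3: → [33,44); WM=36; [22,33) fires=9
i=13 t=28 v=3: DROP (t<36-2); WM=36
i=14 t=40 v=1: → [33,44); WM=37
i=15 t=44 v=4: → [44,55); WM=41
i=16 t=37 v=9: DROP (t<41-2); WM=41
i=17 t=48 v=1: → [44,55); WM=45; [33,44) fires=4
i=18 t=54 v=5: → [44,55); WM=51
i=19 t=43 v=5: DROP (t<51-2); WM=51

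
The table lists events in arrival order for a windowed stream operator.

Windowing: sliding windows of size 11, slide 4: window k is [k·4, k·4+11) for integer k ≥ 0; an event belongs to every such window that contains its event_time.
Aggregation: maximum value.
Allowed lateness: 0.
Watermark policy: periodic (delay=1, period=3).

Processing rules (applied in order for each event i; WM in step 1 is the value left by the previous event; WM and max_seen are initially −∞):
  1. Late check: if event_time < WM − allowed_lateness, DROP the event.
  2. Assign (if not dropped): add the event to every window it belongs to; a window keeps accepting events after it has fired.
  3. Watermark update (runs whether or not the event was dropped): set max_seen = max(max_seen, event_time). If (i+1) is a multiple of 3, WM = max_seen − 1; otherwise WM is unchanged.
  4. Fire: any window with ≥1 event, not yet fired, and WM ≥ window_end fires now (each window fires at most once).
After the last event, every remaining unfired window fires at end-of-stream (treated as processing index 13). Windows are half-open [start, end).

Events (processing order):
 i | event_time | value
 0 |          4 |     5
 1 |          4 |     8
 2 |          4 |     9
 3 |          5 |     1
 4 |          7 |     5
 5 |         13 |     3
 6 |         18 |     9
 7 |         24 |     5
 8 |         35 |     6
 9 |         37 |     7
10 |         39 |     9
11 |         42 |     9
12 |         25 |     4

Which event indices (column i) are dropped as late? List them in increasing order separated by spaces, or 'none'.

12

i=0 t=4 v=5: → [4,15),[0,11); WM=−∞
i=1 t=4 v=8: → [4,15),[0,11); WM=−∞
i=2 t=4 v=9: → [4,15),[0,11); WM=3
i=3 t=5 v=1: → [4,15),[0,11); WM=3
i=4 t=7 v=5: → [4,15),[0,11); WM=3
i=5 t=13 v=3: → [12,23),[8,19),[4,15); WM=12; [0,11) fires=9
i=6 t=18 v=9: → [16,27),[12,23),[8,19); WM=12
i=7 t=24 v=5: → [24,35),[20,31),[16,27); WM=12
i=8 t=35 v=6: → [32,43),[28,39); WM=34; [4,15) fires=9 [8,19) fires=9 [12,23) fires=9 [16,27) fires=9 [20,31) fires=5
i=9 t=37 v=7: → [36,47),[32,43),[28,39); WM=34
i=10 t=39 v=9: → [36,47),[32,43); WM=34
i=11 t=42 v=9: → [40,51),[36,47),[32,43); WM=41; [24,35) fires=5 [28,39) fires=7
i=12 t=25 v=4: DROP (t<41-0); WM=41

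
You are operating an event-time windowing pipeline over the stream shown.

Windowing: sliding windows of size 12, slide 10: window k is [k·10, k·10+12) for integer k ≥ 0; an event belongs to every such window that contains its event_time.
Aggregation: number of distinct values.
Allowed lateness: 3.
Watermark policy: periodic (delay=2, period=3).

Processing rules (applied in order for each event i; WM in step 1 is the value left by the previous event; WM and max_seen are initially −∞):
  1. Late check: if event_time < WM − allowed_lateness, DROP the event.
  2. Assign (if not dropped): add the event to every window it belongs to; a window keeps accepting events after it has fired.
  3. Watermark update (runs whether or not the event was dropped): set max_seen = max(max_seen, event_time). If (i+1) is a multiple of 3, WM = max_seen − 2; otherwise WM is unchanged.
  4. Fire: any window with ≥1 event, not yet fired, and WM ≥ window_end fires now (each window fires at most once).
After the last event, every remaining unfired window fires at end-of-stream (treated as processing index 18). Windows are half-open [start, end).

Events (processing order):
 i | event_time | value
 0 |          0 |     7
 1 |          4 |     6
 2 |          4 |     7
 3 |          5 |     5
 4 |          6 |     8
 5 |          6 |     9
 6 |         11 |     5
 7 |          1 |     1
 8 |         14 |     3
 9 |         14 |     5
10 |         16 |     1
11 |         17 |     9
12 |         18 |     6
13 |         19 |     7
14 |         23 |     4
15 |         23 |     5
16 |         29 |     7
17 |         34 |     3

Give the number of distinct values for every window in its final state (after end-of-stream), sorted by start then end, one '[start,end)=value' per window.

[0,12)=6 [10,22)=6 [20,32)=3 [30,42)=1

i=0 t=0 v=7: → [0,12); WM=−∞
i=1 t=4 v=6: → [0,12); WM=−∞
i=2 t=4 v=7: → [0,12); WM=2
i=3 t=5 v=5: → [0,12); WM=2
i=4 t=6 v=8: → [0,12); WM=2
i=5 t=6 v=9: → [0,12); WM=4
i=6 t=11 v=5: → [10,22),[0,12); WM=4
i=7 t=1 v=1: → [0,12); WM=4
i=8 t=14 v=3: → [10,22); WM=12; [0,12) fires=6
i=9 t=14 v=5: → [10,22); WM=12
i=10 t=16 v=1: → [10,22); WM=12
i=11 t=17 v=9: → [10,22); WM=15
i=12 t=18 v=6: → [10,22); WM=15
i=13 t=19 v=7: → [10,22); WM=15
i=14 t=23 v=4: → [20,32); WM=21
i=15 t=23 v=5: → [20,32); WM=21
i=16 t=29 v=7: → [20,32); WM=21
i=17 t=34 v=3: → [30,42); WM=32; [10,22) fires=6 [20,32) fires=3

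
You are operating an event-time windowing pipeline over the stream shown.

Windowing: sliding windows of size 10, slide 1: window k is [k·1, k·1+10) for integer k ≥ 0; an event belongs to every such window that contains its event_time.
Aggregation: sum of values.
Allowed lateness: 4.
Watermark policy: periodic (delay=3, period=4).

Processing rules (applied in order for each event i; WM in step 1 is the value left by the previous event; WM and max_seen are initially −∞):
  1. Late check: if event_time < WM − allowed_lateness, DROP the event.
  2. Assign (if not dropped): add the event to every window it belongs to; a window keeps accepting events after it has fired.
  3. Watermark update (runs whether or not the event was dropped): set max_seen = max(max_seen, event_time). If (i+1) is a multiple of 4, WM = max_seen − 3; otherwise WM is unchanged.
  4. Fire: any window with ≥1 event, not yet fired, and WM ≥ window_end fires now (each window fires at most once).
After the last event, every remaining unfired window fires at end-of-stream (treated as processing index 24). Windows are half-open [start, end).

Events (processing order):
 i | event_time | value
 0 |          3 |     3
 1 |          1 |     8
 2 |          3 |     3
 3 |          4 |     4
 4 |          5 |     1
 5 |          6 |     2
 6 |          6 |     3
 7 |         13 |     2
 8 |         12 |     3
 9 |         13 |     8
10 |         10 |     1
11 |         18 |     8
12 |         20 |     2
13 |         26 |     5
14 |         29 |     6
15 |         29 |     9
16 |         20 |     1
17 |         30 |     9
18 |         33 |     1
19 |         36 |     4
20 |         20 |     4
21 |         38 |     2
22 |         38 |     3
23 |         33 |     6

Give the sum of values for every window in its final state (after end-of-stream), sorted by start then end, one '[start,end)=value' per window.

i=0 t=3 v=3: → [3,13),[2,12),[1,11),[0,10); WM=−∞
i=1 t=1 v=8: → [1,11),[0,10); WM=−∞
i=2 t=3 v=3: → [3,13),[2,12),[1,11),[0,10); WM=−∞
i=3 t=4 v=4: → [4,14),[3,13),[2,12),[1,11),[0,10); WM=1
i=4 t=5 v=1: → [5,15),[4,14),[3,13),[2,12),[1,11),[0,10); WM=1
i=5 t=6 v=2: → [6,16),[5,15),[4,14),[3,13),[2,12),[1,11),[0,10); WM=1
i=6 t=6 v=3: → [6,16),[5,15),[4,14),[3,13),[2,12),[1,11),[0,10); WM=1
i=7 t=13 v=2: → [13,23),[12,22),[11,21),[10,20),[9,19),[8,18),[7,17),[6,16),[5,15),[4,14); WM=10; [0,10) fires=24
i=8 t=12 v=3: → [12,22),[11,21),[10,20),[9,19),[8,18),[7,17),[6,16),[5,15),[4,14),[3,13); WM=10
i=9 t=13 v=8: → [13,23),[12,22),[11,21),[10,20),[9,19),[8,18),[7,17),[6,16),[5,15),[4,14); WM=10
i=10 t=10 v=1: → [10,20),[9,19),[8,18),[7,17),[6,16),[5,15),[4,14),[3,13),[2,12),[1,11); WM=10
i=11 t=18 v=8: → [18,28),[17,27),[16,26),[15,25),[14,24),[13,23),[12,22),[11,21),[10,20),[9,19); WM=15; [1,11) fires=25 [2,12) fires=17 [3,13) fires=20 [4,14) fires=24 [5,15) fires=20
i=12 t=20 v=2: → [20,30),[19,29),[18,28),[17,27),[16,26),[15,25),[14,24),[13,23),[12,22),[11,21); WM=15
i=13 t=26 v=5: → [26,36),[25,35),[24,34),[23,33),[22,32),[21,31),[20,30),[19,29),[18,28),[17,27); WM=15
i=14 t=29 v=6: → [29,39),[28,38),[27,37),[26,36),[25,35),[24,34),[23,33),[22,32),[21,31),[20,30); WM=15
i=15 t=29 v=9: → [29,39),[28,38),[27,37),[26,36),[25,35),[24,34),[23,33),[22,32),[21,31),[20,30); WM=26; [6,16) fires=19 [7,17) fires=14 [8,18) fires=14 [9,19) fires=22 [10,20) fires=22 [11,21) fires=23 [12,22) fires=23 [13,23) fires=20 [14,24) fires=10 [15,25) fires=10 [16,26) fires=10
i=16 t=20 v=1: DROP (t<26-4); WM=26
i=17 t=30 v=9: → [30,40),[29,39),[28,38),[27,37),[26,36),[25,35),[24,34),[23,33),[22,32),[21,31); WM=26
i=18 t=33 v=1: → [33,43),[32,42),[31,41),[30,40),[29,39),[28,38),[27,37),[26,36),[25,35),[24,34); WM=26
i=19 t=36 v=4: → [36,46),[35,45),[34,44),[33,43),[32,42),[31,41),[30,40),[29,39),[28,38),[27,37); WM=33; [17,27) fires=15 [18,28) fires=15 [19,29) fires=7 [20,30) fires=22 [21,31) fires=29 [22,32) fires=29 [23,33) fires=29
i=20 t=20 v=4: DROP (t<33-4); WM=33
i=21 t=38 v=2: → [38,48),[37,47),[36,46),[35,45),[34,44),[33,43),[32,42),[31,41),[30,40),[29,39); WM=33
i=22 t=38 v=3: → [38,48),[37,47),[36,46),[35,45),[34,44),[33,43),[32,42),[31,41),[30,40),[29,39); WM=33
i=23 t=33 v=6: → [33,43),[32,42),[31,41),[30,40),[29,39),[28,38),[27,37),[26,36),[25,35),[24,34); WM=35; [24,34) fires=36 [25,35) fires=36

[0,10)=24 [1,11)=25 [2,12)=17 [3,13)=20 [4,14)=24 [5,15)=20 [6,16)=19 [7,17)=14 [8,18)=14 [9,19)=22 [10,20)=22 [11,21)=23 [12,22)=23 [13,23)=20 [14,24)=10 [15,25)=10 [16,26)=10 [17,27)=15 [18,28)=15 [19,29)=7 [20,30)=22 [21,31)=29 [22,32)=29 [23,33)=29 [24,34)=36 [25,35)=36 [26,36)=36 [27,37)=35 [28,38)=35 [29,39)=40 [30,40)=25 [31,41)=16 [32,42)=16 [33,43)=16 [34,44)=9 [35,45)=9 [36,46)=9 [37,47)=5 [38,48)=5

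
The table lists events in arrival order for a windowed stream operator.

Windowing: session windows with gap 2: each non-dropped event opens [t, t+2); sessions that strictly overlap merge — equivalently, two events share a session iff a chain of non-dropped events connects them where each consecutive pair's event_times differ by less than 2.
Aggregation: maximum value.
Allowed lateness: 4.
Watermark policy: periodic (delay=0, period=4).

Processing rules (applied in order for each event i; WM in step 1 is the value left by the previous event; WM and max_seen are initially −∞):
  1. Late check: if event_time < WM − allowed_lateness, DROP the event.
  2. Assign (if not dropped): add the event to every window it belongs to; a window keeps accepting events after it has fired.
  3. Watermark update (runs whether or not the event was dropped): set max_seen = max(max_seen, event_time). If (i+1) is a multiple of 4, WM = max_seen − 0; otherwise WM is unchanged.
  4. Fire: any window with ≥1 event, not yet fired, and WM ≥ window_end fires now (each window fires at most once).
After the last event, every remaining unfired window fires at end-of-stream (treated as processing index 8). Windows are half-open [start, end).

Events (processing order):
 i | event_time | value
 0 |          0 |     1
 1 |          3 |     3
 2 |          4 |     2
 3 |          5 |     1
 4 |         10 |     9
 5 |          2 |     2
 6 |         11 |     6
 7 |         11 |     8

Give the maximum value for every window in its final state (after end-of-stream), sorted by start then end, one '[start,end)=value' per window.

i=0 t=0 v=1: → [0,2); WM=−∞
i=1 t=3 v=3: → [3,5); WM=−∞
i=2 t=4 v=2: → [3,6); WM=−∞
i=3 t=5 v=1: → [3,7); WM=5
i=4 t=10 v=9: → [10,12); WM=5
i=5 t=2 v=2: → [2,7); WM=5
i=6 t=11 v=6: → [10,13); WM=5
i=7 t=11 v=8: → [10,13); WM=11

[0,2)=1 [2,7)=3 [10,13)=9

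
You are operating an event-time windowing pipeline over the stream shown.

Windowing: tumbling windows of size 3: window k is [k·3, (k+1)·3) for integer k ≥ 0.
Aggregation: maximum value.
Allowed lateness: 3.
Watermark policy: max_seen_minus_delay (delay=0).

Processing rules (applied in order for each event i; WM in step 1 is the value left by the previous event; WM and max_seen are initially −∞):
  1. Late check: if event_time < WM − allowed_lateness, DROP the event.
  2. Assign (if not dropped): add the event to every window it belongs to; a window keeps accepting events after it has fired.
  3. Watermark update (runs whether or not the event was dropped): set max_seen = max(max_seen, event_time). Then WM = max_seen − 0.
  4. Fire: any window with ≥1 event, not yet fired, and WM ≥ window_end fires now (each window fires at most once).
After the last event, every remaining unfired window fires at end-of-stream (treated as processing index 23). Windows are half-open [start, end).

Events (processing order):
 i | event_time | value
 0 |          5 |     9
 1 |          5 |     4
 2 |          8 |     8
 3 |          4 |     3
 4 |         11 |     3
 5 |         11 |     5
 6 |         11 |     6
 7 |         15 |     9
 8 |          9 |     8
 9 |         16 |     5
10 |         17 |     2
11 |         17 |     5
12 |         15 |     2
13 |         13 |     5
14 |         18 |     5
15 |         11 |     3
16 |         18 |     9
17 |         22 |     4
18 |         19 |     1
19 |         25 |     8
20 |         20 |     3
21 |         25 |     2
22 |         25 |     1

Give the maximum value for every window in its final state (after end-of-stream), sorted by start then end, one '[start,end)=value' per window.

[3,6)=9 [6,9)=8 [9,12)=6 [15,18)=9 [18,21)=9 [21,24)=4 [24,27)=8

i=0 t=5 v=9: → [3,6); WM=5
i=1 t=5 v=4: → [3,6); WM=5
i=2 t=8 v=8: → [6,9); WM=8; [3,6) fires=9
i=3 t=4 v=3: DROP (t<8-3); WM=8
i=4 t=11 v=3: → [9,12); WM=11; [6,9) fires=8
i=5 t=11 v=5: → [9,12); WM=11
i=6 t=11 v=6: → [9,12); WM=11
i=7 t=15 v=9: → [15,18); WM=15; [9,12) fires=6
i=8 t=9 v=8: DROP (t<15-3); WM=15
i=9 t=16 v=5: → [15,18); WM=16
i=10 t=17 v=2: → [15,18); WM=17
i=11 t=17 v=5: → [15,18); WM=17
i=12 t=15 v=2: → [15,18); WM=17
i=13 t=13 v=5: DROP (t<17-3); WM=17
i=14 t=18 v=5: → [18,21); WM=18; [15,18) fires=9
i=15 t=11 v=3: DROP (t<18-3); WM=18
i=16 t=18 v=9: → [18,21); WM=18
i=17 t=22 v=4: → [21,24); WM=22; [18,21) fires=9
i=18 t=19 v=1: → [18,21); WM=22
i=19 t=25 v=8: → [24,27); WM=25; [21,24) fires=4
i=20 t=20 v=3: DROP (t<25-3); WM=25
i=21 t=25 v=2: → [24,27); WM=25
i=22 t=25 v=1: → [24,27); WM=25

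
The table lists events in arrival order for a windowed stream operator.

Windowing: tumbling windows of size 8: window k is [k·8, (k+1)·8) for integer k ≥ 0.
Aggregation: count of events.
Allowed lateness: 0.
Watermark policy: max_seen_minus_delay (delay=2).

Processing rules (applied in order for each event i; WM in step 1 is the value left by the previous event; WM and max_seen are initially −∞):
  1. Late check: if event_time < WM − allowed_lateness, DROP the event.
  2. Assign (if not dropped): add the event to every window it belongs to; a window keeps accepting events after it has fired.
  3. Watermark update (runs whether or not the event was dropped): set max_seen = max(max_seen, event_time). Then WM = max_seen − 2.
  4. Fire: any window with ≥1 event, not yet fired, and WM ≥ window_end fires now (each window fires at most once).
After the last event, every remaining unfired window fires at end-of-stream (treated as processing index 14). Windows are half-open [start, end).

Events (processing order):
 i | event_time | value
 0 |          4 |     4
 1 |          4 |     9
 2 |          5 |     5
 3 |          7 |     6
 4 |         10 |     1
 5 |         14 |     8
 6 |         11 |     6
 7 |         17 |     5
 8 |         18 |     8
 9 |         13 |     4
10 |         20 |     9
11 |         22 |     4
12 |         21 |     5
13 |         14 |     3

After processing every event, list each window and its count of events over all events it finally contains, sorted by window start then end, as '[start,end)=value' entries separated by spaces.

i=0 t=4 v=4: → [0,8); WM=2
i=1 t=4 v=9: → [0,8); WM=2
i=2 t=5 v=5: → [0,8); WM=3
i=3 t=7 v=6: → [0,8); WM=5
i=4 t=10 v=1: → [8,16); WM=8; [0,8) fires=4
i=5 t=14 v=8: → [8,16); WM=12
i=6 t=11 v=6: DROP (t<12-0); WM=12
i=7 t=17 v=5: → [16,24); WM=15
i=8 t=18 v=8: → [16,24); WM=16; [8,16) fires=2
i=9 t=13 v=4: DROP (t<16-0); WM=16
i=10 t=20 v=9: → [16,24); WM=18
i=11 t=22 v=4: → [16,24); WM=20
i=12 t=21 v=5: → [16,24); WM=20
i=13 t=14 v=3: DROP (t<20-0); WM=20

[0,8)=4 [8,16)=2 [16,24)=5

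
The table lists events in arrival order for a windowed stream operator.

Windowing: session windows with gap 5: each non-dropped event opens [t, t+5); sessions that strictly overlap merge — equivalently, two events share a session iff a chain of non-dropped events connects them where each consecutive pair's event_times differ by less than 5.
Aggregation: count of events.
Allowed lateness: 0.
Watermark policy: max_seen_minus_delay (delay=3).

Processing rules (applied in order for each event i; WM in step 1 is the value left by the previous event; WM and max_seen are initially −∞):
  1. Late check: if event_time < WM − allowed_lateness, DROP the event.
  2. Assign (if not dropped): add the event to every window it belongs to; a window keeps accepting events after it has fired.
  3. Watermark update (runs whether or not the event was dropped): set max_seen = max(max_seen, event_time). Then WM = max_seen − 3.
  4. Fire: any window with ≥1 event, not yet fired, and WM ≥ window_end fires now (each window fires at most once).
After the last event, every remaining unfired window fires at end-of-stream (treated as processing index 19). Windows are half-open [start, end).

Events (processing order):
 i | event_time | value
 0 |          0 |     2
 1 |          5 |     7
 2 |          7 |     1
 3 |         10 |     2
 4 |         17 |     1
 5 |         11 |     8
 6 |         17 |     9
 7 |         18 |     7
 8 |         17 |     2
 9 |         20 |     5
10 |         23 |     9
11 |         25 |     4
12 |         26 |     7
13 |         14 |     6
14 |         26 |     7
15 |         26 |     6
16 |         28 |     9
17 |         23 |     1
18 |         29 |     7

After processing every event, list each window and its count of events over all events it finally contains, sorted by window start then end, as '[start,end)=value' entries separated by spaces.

i=0 t=0 v=2: → [0,5); WM=-3
i=1 t=5 v=7: → [5,10); WM=2
i=2 t=7 v=1: → [5,12); WM=4
i=3 t=10 v=2: → [5,15); WM=7
i=4 t=17 v=1: → [17,22); WM=14
i=5 t=11 v=8: DROP (t<14-0); WM=14
i=6 t=17 v=9: → [17,22); WM=14
i=7 t=18 v=7: → [17,23); WM=15
i=8 t=17 v=2: → [17,23); WM=15
i=9 t=20 v=5: → [17,25); WM=17
i=10 t=23 v=9: → [17,28); WM=20
i=11 t=25 v=4: → [17,30); WM=22
i=12 t=26 v=7: → [17,31); WM=23
i=13 t=14 v=6: DROP (t<23-0); WM=23
i=14 t=26 v=7: → [17,31); WM=23
i=15 t=26 v=6: → [17,31); WM=23
i=16 t=28 v=9: → [17,33); WM=25
i=17 t=23 v=1: DROP (t<25-0); WM=25
i=18 t=29 v=7: → [17,34); WM=26

[0,5)=1 [5,15)=3 [17,34)=12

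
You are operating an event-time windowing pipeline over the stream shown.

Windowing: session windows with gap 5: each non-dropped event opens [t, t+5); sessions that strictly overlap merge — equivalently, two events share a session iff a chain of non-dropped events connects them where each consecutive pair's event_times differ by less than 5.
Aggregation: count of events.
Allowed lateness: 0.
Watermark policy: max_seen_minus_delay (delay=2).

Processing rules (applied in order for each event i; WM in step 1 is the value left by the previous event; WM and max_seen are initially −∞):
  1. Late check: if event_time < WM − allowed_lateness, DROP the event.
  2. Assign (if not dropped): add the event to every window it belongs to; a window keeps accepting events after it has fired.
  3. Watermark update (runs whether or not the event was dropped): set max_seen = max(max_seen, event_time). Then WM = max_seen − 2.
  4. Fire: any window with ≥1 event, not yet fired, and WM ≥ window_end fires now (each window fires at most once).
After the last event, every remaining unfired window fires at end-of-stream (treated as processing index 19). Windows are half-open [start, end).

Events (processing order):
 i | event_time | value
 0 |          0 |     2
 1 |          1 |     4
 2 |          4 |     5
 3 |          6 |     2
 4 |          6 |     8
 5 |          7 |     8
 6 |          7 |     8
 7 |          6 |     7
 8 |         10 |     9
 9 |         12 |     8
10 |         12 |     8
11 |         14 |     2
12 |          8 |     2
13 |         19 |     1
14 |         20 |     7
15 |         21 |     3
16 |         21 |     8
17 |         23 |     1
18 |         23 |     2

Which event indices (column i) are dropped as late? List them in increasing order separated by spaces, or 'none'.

i=0 t=0 v=2: → [0,5); WM=-2
i=1 t=1 v=4: → [0,6); WM=-1
i=2 t=4 v=5: → [0,9); WM=2
i=3 t=6 v=2: → [0,11); WM=4
i=4 t=6 v=8: → [0,11); WM=4
i=5 t=7 v=8: → [0,12); WM=5
i=6 t=7 v=8: → [0,12); WM=5
i=7 t=6 v=7: → [0,12); WM=5
i=8 t=10 v=9: → [0,15); WM=8
i=9 t=12 v=8: → [0,17); WM=10
i=10 t=12 v=8: → [0,17); WM=10
i=11 t=14 v=2: → [0,19); WM=12
i=12 t=8 v=2: DROP (t<12-0); WM=12
i=13 t=19 v=1: → [19,24); WM=17
i=14 t=20 v=7: → [19,25); WM=18
i=15 t=21 v=3: → [19,26); WM=19
i=16 t=21 v=8: → [19,26); WM=19
i=17 t=23 v=1: → [19,28); WM=21
i=18 t=23 v=2: → [19,28); WM=21

12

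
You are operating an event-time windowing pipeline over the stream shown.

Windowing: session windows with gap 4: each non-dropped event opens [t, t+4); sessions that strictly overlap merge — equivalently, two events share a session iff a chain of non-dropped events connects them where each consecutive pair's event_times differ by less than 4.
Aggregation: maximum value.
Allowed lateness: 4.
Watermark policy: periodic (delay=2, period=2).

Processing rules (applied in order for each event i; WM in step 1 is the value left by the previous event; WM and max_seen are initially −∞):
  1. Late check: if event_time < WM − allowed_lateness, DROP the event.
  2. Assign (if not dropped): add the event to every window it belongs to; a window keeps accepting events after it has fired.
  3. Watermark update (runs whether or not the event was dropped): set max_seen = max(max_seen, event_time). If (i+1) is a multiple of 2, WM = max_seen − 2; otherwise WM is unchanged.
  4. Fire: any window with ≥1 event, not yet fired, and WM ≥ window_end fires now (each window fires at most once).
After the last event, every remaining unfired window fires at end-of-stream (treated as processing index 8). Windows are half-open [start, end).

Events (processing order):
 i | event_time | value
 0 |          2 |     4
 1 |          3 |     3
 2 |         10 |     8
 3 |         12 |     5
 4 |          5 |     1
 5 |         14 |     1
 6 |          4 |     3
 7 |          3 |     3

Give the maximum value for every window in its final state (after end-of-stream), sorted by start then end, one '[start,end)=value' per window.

[2,7)=4 [10,18)=8

i=0 t=2 v=4: → [2,6); WM=−∞
i=1 t=3 v=3: → [2,7); WM=1
i=2 t=10 v=8: → [10,14); WM=1
i=3 t=12 v=5: → [10,16); WM=10
i=4 t=5 v=1: DROP (t<10-4); WM=10
i=5 t=14 v=1: → [10,18); WM=12
i=6 t=4 v=3: DROP (t<12-4); WM=12
i=7 t=3 v=3: DROP (t<12-4); WM=12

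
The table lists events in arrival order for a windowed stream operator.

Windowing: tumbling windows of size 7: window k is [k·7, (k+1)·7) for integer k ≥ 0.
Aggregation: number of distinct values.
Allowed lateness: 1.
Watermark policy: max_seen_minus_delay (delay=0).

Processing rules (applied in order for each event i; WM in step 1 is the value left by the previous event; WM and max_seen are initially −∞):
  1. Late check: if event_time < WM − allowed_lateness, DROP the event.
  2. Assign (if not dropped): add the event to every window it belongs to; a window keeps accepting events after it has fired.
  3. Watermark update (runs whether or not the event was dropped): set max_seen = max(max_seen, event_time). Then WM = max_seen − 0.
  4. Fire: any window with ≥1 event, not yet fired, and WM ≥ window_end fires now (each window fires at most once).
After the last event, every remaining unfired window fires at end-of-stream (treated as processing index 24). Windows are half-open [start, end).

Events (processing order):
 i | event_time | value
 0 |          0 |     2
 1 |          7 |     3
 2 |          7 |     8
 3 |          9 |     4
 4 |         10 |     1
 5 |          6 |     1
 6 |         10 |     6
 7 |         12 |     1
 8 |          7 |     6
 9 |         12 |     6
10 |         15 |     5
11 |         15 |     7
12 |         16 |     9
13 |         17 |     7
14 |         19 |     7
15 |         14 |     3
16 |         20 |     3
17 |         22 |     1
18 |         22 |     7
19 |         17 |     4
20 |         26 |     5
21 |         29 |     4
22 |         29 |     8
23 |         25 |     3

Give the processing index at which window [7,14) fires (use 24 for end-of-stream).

10

i=0 t=0 v=2: → [0,7); WM=0
i=1 t=7 v=3: → [7,14); WM=7; [0,7) fires=1
i=2 t=7 v=8: → [7,14); WM=7
i=3 t=9 v=4: → [7,14); WM=9
i=4 t=10 v=1: → [7,14); WM=10
i=5 t=6 v=1: DROP (t<10-1); WM=10
i=6 t=10 v=6: → [7,14); WM=10
i=7 t=12 v=1: → [7,14); WM=12
i=8 t=7 v=6: DROP (t<12-1); WM=12
i=9 t=12 v=6: → [7,14); WM=12
i=10 t=15 v=5: → [14,21); WM=15; [7,14) fires=5
i=11 t=15 v=7: → [14,21); WM=15
i=12 t=16 v=9: → [14,21); WM=16
i=13 t=17 v=7: → [14,21); WM=17
i=14 t=19 v=7: → [14,21); WM=19
i=15 t=14 v=3: DROP (t<19-1); WM=19
i=16 t=20 v=3: → [14,21); WM=20
i=17 t=22 v=1: → [21,28); WM=22; [14,21) fires=4
i=18 t=22 v=7: → [21,28); WM=22
i=19 t=17 v=4: DROP (t<22-1); WM=22
i=20 t=26 v=5: → [21,28); WM=26
i=21 t=29 v=4: → [28,35); WM=29; [21,28) fires=3
i=22 t=29 v=8: → [28,35); WM=29
i=23 t=25 v=3: DROP (t<29-1); WM=29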